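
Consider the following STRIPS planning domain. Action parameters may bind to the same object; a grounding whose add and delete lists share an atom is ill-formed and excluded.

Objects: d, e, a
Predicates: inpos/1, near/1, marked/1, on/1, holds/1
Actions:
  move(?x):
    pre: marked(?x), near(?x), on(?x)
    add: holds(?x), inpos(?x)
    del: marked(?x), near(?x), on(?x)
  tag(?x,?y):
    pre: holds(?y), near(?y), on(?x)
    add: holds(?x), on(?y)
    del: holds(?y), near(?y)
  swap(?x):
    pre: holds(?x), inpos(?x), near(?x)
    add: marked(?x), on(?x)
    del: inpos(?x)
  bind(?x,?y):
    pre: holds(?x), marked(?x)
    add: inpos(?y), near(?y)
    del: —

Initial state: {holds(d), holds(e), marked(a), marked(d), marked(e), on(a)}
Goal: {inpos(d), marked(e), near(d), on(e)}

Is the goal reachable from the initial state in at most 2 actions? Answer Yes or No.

No

1. bind(d,d)  →  {holds(d), holds(e), inpos(d), marked(a), marked(d), marked(e), near(d), on(a)}
2. bind(d,e)  →  {holds(d), holds(e), inpos(d), inpos(e), marked(a), marked(d), marked(e), near(d), near(e), on(a)}
3. tag(a,e)  →  {holds(a), holds(d), inpos(d), inpos(e), marked(a), marked(d), marked(e), near(d), on(a), on(e)}
optimal plan length = 3; 3 > 2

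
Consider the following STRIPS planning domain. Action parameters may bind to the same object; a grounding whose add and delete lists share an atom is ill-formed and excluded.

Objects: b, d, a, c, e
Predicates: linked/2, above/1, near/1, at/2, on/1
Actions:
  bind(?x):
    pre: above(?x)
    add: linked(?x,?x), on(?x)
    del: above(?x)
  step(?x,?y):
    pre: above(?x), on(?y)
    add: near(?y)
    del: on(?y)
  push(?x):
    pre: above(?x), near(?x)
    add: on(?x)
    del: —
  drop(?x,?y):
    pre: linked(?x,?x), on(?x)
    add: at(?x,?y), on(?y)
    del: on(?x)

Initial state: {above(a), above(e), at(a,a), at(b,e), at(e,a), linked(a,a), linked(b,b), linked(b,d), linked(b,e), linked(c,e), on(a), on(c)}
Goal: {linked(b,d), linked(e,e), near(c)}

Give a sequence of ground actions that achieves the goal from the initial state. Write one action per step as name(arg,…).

1. bind(e)  →  {above(a), at(a,a), at(b,e), at(e,a), linked(a,a), linked(b,b), linked(b,d), linked(b,e), linked(c,e), linked(e,e), on(a), on(c), on(e)}
2. step(a,c)  →  {above(a), at(a,a), at(b,e), at(e,a), linked(a,a), linked(b,b), linked(b,d), linked(b,e), linked(c,e), linked(e,e), near(c), on(a), on(e)}

bind(e); step(a,c)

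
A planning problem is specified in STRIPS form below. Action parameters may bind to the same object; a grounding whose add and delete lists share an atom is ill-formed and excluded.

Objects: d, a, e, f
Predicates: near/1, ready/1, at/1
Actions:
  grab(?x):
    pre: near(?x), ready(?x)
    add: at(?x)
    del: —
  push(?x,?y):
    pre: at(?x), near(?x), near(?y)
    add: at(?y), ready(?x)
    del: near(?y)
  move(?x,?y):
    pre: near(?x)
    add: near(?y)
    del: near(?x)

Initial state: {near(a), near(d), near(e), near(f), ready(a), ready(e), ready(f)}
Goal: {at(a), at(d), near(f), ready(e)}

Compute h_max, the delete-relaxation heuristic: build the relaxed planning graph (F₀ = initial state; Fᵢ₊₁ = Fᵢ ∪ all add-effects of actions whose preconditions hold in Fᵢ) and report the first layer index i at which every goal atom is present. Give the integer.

F0 = init (7 atoms)
F1 = F0 ∪ {at(a), at(e), at(f)}  (10 atoms)
F2 = F1 ∪ {at(d)}  (11 atoms)
goal ⊆ F2  ⇒  h_max = 2

2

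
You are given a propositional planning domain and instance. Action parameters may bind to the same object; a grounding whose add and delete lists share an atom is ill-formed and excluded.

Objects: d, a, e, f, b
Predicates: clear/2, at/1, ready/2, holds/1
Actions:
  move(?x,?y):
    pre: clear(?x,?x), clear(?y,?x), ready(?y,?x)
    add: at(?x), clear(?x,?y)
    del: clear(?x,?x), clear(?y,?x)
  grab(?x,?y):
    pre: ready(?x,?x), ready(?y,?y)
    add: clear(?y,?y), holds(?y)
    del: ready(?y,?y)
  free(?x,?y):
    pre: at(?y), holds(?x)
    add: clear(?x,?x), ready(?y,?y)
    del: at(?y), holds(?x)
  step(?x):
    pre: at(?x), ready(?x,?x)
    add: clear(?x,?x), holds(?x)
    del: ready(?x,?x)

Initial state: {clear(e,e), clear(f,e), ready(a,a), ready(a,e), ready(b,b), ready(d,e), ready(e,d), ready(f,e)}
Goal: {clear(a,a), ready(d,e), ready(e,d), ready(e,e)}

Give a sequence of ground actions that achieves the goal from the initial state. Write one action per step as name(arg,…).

1. move(e,f)  →  {at(e), clear(e,f), ready(a,a), ready(a,e), ready(b,b), ready(d,e), ready(e,d), ready(f,e)}
2. grab(a,a)  →  {at(e), clear(a,a), clear(e,f), holds(a), ready(a,e), ready(b,b), ready(d,e), ready(e,d), ready(f,e)}
3. free(a,e)  →  {clear(a,a), clear(e,f), ready(a,e), ready(b,b), ready(d,e), ready(e,d), ready(e,e), ready(f,e)}

move(e,f); grab(a,a); free(a,e)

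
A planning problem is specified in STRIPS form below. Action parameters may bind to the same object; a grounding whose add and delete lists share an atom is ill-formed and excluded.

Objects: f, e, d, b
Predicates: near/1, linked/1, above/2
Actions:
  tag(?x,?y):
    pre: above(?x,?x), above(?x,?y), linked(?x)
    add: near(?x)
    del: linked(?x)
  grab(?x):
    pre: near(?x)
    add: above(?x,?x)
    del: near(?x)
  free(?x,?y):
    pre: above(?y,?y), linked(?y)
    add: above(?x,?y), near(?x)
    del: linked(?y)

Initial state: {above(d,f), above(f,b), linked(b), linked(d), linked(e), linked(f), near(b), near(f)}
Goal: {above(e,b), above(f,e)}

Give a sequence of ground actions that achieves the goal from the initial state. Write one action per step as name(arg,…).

grab(b); free(e,b); grab(e); free(f,e)

1. grab(b)  →  {above(b,b), above(d,f), above(f,b), linked(b), linked(d), linked(e), linked(f), near(f)}
2. free(e,b)  →  {above(b,b), above(d,f), above(e,b), above(f,b), linked(d), linked(e), linked(f), near(e), near(f)}
3. grab(e)  →  {above(b,b), above(d,f), above(e,b), above(e,e), above(f,b), linked(d), linked(e), linked(f), near(f)}
4. free(f,e)  →  {above(b,b), above(d,f), above(e,b), above(e,e), above(f,b), above(f,e), linked(d), linked(f), near(f)}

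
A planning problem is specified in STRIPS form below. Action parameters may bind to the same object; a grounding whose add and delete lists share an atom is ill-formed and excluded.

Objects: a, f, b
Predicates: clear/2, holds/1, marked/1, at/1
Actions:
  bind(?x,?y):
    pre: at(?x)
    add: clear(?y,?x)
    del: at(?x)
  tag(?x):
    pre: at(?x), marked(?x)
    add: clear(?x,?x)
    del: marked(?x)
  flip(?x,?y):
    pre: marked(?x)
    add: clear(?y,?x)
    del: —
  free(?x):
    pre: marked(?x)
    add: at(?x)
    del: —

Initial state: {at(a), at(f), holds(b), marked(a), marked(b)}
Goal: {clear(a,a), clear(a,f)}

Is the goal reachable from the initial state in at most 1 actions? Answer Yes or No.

No

1. bind(a,a)  →  {at(f), clear(a,a), holds(b), marked(a), marked(b)}
2. bind(f,a)  →  {clear(a,a), clear(a,f), holds(b), marked(a), marked(b)}
optimal plan length = 2; 2 > 1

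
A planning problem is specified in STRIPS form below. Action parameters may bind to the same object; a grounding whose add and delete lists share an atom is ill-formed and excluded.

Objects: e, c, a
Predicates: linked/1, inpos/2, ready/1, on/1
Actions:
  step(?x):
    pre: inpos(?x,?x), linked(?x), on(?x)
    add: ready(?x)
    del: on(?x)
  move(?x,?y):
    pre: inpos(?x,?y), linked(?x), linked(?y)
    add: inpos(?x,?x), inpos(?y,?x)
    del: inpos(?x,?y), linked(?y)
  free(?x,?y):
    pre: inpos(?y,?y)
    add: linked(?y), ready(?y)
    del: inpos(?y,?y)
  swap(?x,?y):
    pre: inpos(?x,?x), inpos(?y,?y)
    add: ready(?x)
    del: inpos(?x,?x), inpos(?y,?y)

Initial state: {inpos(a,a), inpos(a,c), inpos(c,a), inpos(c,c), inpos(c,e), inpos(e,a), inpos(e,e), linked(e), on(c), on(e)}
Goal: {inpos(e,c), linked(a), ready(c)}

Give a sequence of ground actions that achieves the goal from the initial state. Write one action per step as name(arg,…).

free(e,c); move(c,e); free(e,a)

1. free(e,c)  →  {inpos(a,a), inpos(a,c), inpos(c,a), inpos(c,e), inpos(e,a), inpos(e,e), linked(c), linked(e), on(c), on(e), ready(c)}
2. move(c,e)  →  {inpos(a,a), inpos(a,c), inpos(c,a), inpos(c,c), inpos(e,a), inpos(e,c), inpos(e,e), linked(c), on(c), on(e), ready(c)}
3. free(e,a)  →  {inpos(a,c), inpos(c,a), inpos(c,c), inpos(e,a), inpos(e,c), inpos(e,e), linked(a), linked(c), on(c), on(e), ready(a), ready(c)}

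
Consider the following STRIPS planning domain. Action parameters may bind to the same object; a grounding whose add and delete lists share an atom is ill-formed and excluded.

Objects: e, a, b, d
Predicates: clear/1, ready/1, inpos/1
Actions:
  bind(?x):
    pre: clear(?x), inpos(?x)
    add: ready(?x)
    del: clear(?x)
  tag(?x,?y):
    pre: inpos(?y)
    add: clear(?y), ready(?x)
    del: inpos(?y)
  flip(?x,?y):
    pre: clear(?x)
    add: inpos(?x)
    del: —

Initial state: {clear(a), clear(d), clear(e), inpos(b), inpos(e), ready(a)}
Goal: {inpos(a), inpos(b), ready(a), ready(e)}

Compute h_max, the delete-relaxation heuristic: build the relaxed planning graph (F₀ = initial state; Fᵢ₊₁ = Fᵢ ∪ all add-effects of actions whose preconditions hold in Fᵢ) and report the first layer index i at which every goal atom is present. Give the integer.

1

F0 = init (6 atoms)
F1 = F0 ∪ {clear(b), inpos(a), inpos(d), ready(b), ready(d), ready(e)}  (12 atoms)
goal ⊆ F1  ⇒  h_max = 1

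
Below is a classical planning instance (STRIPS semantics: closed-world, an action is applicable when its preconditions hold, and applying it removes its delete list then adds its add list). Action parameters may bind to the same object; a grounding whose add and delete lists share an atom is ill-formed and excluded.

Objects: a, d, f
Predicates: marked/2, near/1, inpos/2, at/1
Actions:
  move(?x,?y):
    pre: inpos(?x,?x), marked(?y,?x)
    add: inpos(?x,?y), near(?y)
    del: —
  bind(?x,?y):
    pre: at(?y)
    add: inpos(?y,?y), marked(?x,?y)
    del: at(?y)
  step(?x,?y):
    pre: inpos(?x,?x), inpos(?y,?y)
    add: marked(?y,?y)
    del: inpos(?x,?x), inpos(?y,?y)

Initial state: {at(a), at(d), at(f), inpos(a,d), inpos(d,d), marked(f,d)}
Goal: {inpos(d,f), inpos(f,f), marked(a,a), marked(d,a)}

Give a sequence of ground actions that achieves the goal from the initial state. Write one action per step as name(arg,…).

move(d,f); bind(a,f); bind(d,a); step(a,a)

1. move(d,f)  →  {at(a), at(d), at(f), inpos(a,d), inpos(d,d), inpos(d,f), marked(f,d), near(f)}
2. bind(a,f)  →  {at(a), at(d), inpos(a,d), inpos(d,d), inpos(d,f), inpos(f,f), marked(a,f), marked(f,d), near(f)}
3. bind(d,a)  →  {at(d), inpos(a,a), inpos(a,d), inpos(d,d), inpos(d,f), inpos(f,f), marked(a,f), marked(d,a), marked(f,d), near(f)}
4. step(a,a)  →  {at(d), inpos(a,d), inpos(d,d), inpos(d,f), inpos(f,f), marked(a,a), marked(a,f), marked(d,a), marked(f,d), near(f)}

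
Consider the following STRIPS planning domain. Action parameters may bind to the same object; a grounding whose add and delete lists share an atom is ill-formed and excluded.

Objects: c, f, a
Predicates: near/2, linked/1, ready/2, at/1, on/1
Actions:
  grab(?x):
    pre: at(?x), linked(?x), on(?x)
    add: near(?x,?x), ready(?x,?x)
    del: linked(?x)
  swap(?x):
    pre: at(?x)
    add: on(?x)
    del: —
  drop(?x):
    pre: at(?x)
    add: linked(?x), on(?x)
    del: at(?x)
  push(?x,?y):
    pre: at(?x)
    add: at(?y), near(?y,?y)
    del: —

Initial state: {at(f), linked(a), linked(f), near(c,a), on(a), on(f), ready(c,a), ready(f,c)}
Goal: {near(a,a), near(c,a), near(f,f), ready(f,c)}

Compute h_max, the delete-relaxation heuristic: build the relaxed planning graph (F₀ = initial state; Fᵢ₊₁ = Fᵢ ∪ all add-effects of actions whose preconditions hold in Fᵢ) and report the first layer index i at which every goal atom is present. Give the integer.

1

F0 = init (8 atoms)
F1 = F0 ∪ {at(a), at(c), near(a,a), near(c,c), near(f,f), ready(f,f)}  (14 atoms)
goal ⊆ F1  ⇒  h_max = 1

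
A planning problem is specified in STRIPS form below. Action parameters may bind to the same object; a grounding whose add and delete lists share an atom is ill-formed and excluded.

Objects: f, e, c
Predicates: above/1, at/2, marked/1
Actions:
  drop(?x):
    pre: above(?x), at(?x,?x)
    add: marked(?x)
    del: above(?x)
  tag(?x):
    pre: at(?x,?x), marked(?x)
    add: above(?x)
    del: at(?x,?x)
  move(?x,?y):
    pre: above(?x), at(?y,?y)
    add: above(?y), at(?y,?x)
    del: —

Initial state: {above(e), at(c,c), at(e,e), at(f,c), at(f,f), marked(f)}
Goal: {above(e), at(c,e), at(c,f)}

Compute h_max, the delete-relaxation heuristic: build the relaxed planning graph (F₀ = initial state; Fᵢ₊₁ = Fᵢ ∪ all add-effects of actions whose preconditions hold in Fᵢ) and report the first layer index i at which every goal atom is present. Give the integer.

2

F0 = init (6 atoms)
F1 = F0 ∪ {above(c), above(f), at(c,e), at(f,e), marked(e)}  (11 atoms)
F2 = F1 ∪ {at(c,f), at(e,c), at(e,f), marked(c)}  (15 atoms)
goal ⊆ F2  ⇒  h_max = 2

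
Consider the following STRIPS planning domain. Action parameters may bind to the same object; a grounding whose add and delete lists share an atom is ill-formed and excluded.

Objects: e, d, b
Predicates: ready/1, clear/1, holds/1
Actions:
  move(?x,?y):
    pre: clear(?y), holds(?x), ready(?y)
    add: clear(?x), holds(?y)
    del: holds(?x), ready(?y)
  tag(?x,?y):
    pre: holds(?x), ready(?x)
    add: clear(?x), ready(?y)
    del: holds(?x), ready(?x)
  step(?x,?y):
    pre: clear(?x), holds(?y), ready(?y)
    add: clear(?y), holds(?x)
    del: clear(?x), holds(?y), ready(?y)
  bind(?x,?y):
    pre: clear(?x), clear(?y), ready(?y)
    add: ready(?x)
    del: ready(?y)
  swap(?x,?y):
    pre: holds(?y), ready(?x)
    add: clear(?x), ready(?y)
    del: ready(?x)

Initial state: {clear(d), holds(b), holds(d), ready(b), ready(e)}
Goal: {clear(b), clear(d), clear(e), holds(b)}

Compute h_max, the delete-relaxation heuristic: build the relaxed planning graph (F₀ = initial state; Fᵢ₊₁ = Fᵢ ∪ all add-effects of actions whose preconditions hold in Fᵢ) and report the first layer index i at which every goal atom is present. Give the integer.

F0 = init (5 atoms)
F1 = F0 ∪ {clear(b), clear(e), ready(d)}  (8 atoms)
goal ⊆ F1  ⇒  h_max = 1

1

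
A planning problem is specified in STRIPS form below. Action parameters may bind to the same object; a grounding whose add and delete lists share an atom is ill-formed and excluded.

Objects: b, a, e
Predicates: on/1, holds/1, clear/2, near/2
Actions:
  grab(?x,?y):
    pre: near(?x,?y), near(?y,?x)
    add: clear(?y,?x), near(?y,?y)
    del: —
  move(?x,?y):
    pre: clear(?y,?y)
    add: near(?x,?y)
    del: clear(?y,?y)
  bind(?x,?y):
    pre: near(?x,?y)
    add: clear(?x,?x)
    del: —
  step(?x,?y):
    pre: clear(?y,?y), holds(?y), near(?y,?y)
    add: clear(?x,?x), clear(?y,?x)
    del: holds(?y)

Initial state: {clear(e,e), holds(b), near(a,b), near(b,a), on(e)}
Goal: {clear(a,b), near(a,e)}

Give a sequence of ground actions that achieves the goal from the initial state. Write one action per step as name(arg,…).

1. grab(b,a)  →  {clear(a,b), clear(e,e), holds(b), near(a,a), near(a,b), near(b,a), on(e)}
2. move(a,e)  →  {clear(a,b), holds(b), near(a,a), near(a,b), near(a,e), near(b,a), on(e)}

grab(b,a); move(a,e)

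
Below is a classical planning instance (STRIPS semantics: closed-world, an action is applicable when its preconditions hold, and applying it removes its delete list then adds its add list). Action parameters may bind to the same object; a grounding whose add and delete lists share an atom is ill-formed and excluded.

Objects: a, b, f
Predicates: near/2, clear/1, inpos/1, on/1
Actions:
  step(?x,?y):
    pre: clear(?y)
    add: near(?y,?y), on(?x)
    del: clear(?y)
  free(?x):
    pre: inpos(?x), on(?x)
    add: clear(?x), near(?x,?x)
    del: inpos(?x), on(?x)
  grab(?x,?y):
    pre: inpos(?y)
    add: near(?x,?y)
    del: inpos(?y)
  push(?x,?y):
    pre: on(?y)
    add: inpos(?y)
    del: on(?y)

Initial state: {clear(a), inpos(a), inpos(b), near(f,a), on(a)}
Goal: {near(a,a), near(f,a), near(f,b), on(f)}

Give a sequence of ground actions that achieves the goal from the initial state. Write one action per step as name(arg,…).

1. step(f,a)  →  {inpos(a), inpos(b), near(a,a), near(f,a), on(a), on(f)}
2. grab(f,b)  →  {inpos(a), near(a,a), near(f,a), near(f,b), on(a), on(f)}

step(f,a); grab(f,b)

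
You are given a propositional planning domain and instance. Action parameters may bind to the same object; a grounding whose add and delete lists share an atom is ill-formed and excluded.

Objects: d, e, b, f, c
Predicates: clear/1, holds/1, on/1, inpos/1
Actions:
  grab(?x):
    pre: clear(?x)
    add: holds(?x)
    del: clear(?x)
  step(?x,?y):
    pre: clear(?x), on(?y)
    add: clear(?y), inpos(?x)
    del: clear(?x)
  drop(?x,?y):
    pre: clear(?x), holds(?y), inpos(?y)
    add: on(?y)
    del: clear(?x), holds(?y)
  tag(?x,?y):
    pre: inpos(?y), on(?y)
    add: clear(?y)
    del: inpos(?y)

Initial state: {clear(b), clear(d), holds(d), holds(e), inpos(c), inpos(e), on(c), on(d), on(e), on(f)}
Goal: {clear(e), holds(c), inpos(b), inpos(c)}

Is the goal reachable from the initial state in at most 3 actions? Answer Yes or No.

1. step(d,e)  →  {clear(b), clear(e), holds(d), holds(e), inpos(c), inpos(d), inpos(e), on(c), on(d), on(e), on(f)}
2. step(b,c)  →  {clear(c), clear(e), holds(d), holds(e), inpos(b), inpos(c), inpos(d), inpos(e), on(c), on(d), on(e), on(f)}
3. grab(c)  →  {clear(e), holds(c), holds(d), holds(e), inpos(b), inpos(c), inpos(d), inpos(e), on(c), on(d), on(e), on(f)}
optimal plan length = 3; 3 ≤ 3

Yes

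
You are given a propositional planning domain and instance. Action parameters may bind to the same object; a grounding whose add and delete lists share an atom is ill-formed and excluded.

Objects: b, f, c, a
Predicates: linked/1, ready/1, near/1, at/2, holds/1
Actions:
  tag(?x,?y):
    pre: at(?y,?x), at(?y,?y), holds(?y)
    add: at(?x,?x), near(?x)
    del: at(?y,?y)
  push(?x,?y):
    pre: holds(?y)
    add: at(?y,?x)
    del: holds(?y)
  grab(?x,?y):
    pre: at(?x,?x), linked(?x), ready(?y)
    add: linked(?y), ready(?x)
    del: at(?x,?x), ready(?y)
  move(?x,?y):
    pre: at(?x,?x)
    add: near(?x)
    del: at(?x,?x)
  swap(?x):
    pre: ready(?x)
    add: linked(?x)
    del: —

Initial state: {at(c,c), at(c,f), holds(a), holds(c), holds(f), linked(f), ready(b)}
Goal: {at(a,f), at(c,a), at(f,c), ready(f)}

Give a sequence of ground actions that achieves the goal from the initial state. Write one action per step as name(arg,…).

1. tag(f,c)  →  {at(c,f), at(f,f), holds(a), holds(c), holds(f), linked(f), near(f), ready(b)}
2. push(f,a)  →  {at(a,f), at(c,f), at(f,f), holds(c), holds(f), linked(f), near(f), ready(b)}
3. push(c,f)  →  {at(a,f), at(c,f), at(f,c), at(f,f), holds(c), linked(f), near(f), ready(b)}
4. push(a,c)  →  {at(a,f), at(c,a), at(c,f), at(f,c), at(f,f), linked(f), near(f), ready(b)}
5. grab(f,b)  →  {at(a,f), at(c,a), at(c,f), at(f,c), linked(b), linked(f), near(f), ready(f)}

tag(f,c); push(f,a); push(c,f); push(a,c); grab(f,b)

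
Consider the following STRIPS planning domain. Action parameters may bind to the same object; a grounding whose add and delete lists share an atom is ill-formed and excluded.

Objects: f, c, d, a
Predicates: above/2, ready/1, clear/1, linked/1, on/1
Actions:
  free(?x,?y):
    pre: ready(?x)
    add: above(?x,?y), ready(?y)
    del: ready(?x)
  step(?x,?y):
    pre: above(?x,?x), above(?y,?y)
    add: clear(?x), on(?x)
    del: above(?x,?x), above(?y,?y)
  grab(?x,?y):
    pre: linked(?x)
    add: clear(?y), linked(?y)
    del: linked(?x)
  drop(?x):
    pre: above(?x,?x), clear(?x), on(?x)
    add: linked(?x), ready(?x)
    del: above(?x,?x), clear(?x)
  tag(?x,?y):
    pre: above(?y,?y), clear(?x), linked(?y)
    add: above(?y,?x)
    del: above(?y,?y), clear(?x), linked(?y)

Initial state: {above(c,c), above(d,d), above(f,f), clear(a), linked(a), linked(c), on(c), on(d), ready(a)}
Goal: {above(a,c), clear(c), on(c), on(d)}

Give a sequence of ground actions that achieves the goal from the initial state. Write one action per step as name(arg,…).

1. free(a,c)  →  {above(a,c), above(c,c), above(d,d), above(f,f), clear(a), linked(a), linked(c), on(c), on(d), ready(c)}
2. step(c,f)  →  {above(a,c), above(d,d), clear(a), clear(c), linked(a), linked(c), on(c), on(d), ready(c)}

free(a,c); step(c,f)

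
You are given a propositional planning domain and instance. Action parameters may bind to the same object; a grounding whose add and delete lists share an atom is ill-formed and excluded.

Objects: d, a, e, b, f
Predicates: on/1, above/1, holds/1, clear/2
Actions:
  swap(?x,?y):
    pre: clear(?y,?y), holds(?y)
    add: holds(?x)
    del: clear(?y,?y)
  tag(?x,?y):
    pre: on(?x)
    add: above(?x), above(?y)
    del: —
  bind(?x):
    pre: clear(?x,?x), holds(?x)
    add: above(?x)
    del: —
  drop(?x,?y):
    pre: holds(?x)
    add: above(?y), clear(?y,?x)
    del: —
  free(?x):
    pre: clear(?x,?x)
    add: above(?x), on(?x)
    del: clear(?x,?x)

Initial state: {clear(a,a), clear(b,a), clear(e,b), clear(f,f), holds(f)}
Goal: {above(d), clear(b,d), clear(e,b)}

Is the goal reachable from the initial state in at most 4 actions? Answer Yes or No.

Yes

1. swap(d,f)  →  {clear(a,a), clear(b,a), clear(e,b), holds(d), holds(f)}
2. drop(d,d)  →  {above(d), clear(a,a), clear(b,a), clear(d,d), clear(e,b), holds(d), holds(f)}
3. drop(d,b)  →  {above(b), above(d), clear(a,a), clear(b,a), clear(b,d), clear(d,d), clear(e,b), holds(d), holds(f)}
optimal plan length = 3; 3 ≤ 4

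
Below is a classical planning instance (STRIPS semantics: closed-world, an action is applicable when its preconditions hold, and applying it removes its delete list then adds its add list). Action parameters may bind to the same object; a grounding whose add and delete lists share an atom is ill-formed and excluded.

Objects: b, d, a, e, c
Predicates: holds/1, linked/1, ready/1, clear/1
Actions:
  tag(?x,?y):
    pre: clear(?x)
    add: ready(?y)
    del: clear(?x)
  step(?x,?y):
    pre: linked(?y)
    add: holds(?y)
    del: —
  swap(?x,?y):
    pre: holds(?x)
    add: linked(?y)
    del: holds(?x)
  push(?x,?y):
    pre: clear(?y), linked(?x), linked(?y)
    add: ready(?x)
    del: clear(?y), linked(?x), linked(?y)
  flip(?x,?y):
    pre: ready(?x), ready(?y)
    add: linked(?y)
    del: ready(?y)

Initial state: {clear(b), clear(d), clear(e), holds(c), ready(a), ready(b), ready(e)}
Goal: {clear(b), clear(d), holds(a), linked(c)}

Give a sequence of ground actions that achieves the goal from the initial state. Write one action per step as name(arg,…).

1. swap(c,c)  →  {clear(b), clear(d), clear(e), linked(c), ready(a), ready(b), ready(e)}
2. flip(b,a)  →  {clear(b), clear(d), clear(e), linked(a), linked(c), ready(b), ready(e)}
3. step(b,a)  →  {clear(b), clear(d), clear(e), holds(a), linked(a), linked(c), ready(b), ready(e)}

swap(c,c); flip(b,a); step(b,a)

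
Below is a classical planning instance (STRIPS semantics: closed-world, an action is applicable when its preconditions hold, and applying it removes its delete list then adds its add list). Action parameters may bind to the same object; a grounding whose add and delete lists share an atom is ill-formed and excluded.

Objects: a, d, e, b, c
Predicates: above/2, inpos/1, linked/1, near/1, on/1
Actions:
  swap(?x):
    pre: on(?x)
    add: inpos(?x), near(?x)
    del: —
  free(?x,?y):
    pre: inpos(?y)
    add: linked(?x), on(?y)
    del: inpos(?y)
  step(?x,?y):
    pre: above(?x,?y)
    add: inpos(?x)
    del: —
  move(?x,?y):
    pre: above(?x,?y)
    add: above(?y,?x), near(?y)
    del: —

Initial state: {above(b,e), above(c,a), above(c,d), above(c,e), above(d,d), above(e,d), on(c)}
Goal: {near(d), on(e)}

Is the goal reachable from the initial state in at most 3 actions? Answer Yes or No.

1. step(e,d)  →  {above(b,e), above(c,a), above(c,d), above(c,e), above(d,d), above(e,d), inpos(e), on(c)}
2. free(a,e)  →  {above(b,e), above(c,a), above(c,d), above(c,e), above(d,d), above(e,d), linked(a), on(c), on(e)}
3. move(d,d)  →  {above(b,e), above(c,a), above(c,d), above(c,e), above(d,d), above(e,d), linked(a), near(d), on(c), on(e)}
optimal plan length = 3; 3 ≤ 3

Yes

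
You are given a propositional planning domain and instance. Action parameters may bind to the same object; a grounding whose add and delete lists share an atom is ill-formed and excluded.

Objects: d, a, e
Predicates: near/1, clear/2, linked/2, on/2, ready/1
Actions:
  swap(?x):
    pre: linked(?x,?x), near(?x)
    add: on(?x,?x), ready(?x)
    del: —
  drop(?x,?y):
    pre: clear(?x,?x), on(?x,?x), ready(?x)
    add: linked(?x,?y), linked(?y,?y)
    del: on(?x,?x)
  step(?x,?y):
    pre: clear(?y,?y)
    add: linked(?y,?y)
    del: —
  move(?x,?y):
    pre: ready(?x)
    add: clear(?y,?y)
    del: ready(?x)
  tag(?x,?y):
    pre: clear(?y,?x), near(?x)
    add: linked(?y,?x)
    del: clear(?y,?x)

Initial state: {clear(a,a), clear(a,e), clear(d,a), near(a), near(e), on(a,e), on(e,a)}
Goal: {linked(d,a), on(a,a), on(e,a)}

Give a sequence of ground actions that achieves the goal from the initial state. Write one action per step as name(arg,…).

1. step(d,a)  →  {clear(a,a), clear(a,e), clear(d,a), linked(a,a), near(a), near(e), on(a,e), on(e,a)}
2. swap(a)  →  {clear(a,a), clear(a,e), clear(d,a), linked(a,a), near(a), near(e), on(a,a), on(a,e), on(e,a), ready(a)}
3. tag(a,d)  →  {clear(a,a), clear(a,e), linked(a,a), linked(d,a), near(a), near(e), on(a,a), on(a,e), on(e,a), ready(a)}

step(d,a); swap(a); tag(a,d)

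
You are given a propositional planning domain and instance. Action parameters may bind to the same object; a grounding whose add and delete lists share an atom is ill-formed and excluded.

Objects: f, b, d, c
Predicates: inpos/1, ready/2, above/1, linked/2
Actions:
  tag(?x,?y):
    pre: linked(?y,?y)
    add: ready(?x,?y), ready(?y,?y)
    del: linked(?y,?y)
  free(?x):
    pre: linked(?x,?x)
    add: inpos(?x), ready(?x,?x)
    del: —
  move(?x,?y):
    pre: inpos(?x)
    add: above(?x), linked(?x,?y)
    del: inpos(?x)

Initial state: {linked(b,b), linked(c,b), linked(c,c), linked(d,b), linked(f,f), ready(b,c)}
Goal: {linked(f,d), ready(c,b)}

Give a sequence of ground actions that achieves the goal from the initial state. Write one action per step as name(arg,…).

1. tag(c,b)  →  {linked(c,b), linked(c,c), linked(d,b), linked(f,f), ready(b,b), ready(b,c), ready(c,b)}
2. free(f)  →  {inpos(f), linked(c,b), linked(c,c), linked(d,b), linked(f,f), ready(b,b), ready(b,c), ready(c,b), ready(f,f)}
3. move(f,d)  →  {above(f), linked(c,b), linked(c,c), linked(d,b), linked(f,d), linked(f,f), ready(b,b), ready(b,c), ready(c,b), ready(f,f)}

tag(c,b); free(f); move(f,d)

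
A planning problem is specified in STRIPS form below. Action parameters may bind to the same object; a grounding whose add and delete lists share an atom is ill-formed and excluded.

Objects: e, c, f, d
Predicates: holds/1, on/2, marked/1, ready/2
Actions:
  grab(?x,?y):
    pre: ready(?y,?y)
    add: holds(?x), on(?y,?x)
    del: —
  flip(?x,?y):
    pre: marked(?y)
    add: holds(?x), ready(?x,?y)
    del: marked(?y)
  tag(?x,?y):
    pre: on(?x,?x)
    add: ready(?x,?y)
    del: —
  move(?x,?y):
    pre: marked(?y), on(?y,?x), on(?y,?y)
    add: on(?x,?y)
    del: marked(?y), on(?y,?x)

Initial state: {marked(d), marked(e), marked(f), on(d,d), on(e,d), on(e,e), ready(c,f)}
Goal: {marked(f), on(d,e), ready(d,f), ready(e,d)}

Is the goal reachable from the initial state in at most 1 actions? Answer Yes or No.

1. flip(e,d)  →  {holds(e), marked(e), marked(f), on(d,d), on(e,d), on(e,e), ready(c,f), ready(e,d)}
2. tag(d,f)  →  {holds(e), marked(e), marked(f), on(d,d), on(e,d), on(e,e), ready(c,f), ready(d,f), ready(e,d)}
3. move(d,e)  →  {holds(e), marked(f), on(d,d), on(d,e), on(e,e), ready(c,f), ready(d,f), ready(e,d)}
optimal plan length = 3; 3 > 1

No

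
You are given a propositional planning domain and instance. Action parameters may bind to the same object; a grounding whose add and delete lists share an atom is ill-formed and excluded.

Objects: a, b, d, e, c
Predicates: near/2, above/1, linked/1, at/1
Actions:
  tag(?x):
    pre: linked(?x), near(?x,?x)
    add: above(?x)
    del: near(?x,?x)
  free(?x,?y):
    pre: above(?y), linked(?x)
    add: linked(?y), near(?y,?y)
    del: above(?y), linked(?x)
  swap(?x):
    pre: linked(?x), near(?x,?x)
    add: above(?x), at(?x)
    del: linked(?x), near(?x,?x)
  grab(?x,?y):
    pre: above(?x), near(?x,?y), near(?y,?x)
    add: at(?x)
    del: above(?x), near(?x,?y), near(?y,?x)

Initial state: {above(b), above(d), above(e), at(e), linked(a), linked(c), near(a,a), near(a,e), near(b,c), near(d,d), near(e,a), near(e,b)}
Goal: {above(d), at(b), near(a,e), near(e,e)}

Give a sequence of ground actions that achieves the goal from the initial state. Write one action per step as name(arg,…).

free(a,b); free(c,e); swap(b)

1. free(a,b)  →  {above(d), above(e), at(e), linked(b), linked(c), near(a,a), near(a,e), near(b,b), near(b,c), near(d,d), near(e,a), near(e,b)}
2. free(c,e)  →  {above(d), at(e), linked(b), linked(e), near(a,a), near(a,e), near(b,b), near(b,c), near(d,d), near(e,a), near(e,b), near(e,e)}
3. swap(b)  →  {above(b), above(d), at(b), at(e), linked(e), near(a,a), near(a,e), near(b,c), near(d,d), near(e,a), near(e,b), near(e,e)}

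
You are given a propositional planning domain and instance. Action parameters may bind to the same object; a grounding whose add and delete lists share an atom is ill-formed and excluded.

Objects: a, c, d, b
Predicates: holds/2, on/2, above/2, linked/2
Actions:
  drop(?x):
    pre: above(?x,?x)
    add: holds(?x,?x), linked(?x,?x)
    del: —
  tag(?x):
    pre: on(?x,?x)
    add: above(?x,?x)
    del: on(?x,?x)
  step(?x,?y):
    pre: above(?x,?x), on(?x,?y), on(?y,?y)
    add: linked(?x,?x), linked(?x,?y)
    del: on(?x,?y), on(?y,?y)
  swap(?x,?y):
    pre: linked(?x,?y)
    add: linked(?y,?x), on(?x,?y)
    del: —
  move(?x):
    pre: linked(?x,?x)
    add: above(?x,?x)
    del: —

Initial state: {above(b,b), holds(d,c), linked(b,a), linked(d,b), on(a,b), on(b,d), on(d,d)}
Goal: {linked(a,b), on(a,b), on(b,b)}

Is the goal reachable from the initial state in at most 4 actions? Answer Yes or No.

1. drop(b)  →  {above(b,b), holds(b,b), holds(d,c), linked(b,a), linked(b,b), linked(d,b), on(a,b), on(b,d), on(d,d)}
2. swap(b,a)  →  {above(b,b), holds(b,b), holds(d,c), linked(a,b), linked(b,a), linked(b,b), linked(d,b), on(a,b), on(b,a), on(b,d), on(d,d)}
3. swap(b,b)  →  {above(b,b), holds(b,b), holds(d,c), linked(a,b), linked(b,a), linked(b,b), linked(d,b), on(a,b), on(b,a), on(b,b), on(b,d), on(d,d)}
optimal plan length = 3; 3 ≤ 4

Yes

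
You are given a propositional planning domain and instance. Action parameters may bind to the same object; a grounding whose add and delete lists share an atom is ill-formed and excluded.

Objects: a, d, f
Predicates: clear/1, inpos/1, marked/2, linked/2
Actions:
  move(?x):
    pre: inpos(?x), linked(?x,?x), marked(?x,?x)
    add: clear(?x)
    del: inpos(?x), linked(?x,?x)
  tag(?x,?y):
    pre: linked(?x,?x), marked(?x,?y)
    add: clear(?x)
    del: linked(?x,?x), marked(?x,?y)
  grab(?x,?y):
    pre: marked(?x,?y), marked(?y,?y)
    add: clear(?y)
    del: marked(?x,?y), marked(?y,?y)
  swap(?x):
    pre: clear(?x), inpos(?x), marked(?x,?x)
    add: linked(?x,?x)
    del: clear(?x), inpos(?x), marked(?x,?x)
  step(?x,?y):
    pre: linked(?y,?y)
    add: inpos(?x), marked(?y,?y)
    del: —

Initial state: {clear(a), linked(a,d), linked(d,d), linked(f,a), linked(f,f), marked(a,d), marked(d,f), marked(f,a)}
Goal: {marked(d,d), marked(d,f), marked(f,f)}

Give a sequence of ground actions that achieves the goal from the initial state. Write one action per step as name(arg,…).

step(a,d); step(a,f)

1. step(a,d)  →  {clear(a), inpos(a), linked(a,d), linked(d,d), linked(f,a), linked(f,f), marked(a,d), marked(d,d), marked(d,f), marked(f,a)}
2. step(a,f)  →  {clear(a), inpos(a), linked(a,d), linked(d,d), linked(f,a), linked(f,f), marked(a,d), marked(d,d), marked(d,f), marked(f,a), marked(f,f)}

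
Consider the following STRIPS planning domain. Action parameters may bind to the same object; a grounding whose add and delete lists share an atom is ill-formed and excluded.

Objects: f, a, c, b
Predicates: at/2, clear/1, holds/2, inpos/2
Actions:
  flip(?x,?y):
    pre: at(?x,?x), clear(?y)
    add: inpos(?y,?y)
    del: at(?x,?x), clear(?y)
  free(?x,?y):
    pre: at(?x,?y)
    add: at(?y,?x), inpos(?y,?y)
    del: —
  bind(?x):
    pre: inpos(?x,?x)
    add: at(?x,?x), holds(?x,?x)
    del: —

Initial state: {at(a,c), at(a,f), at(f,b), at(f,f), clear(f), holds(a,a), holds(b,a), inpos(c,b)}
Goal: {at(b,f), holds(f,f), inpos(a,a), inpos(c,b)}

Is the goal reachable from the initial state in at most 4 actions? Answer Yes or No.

1. free(f,b)  →  {at(a,c), at(a,f), at(b,f), at(f,b), at(f,f), clear(f), holds(a,a), holds(b,a), inpos(b,b), inpos(c,b)}
2. free(a,f)  →  {at(a,c), at(a,f), at(b,f), at(f,a), at(f,b), at(f,f), clear(f), holds(a,a), holds(b,a), inpos(b,b), inpos(c,b), inpos(f,f)}
3. free(f,a)  →  {at(a,c), at(a,f), at(b,f), at(f,a), at(f,b), at(f,f), clear(f), holds(a,a), holds(b,a), inpos(a,a), inpos(b,b), inpos(c,b), inpos(f,f)}
4. bind(f)  →  {at(a,c), at(a,f), at(b,f), at(f,a), at(f,b), at(f,f), clear(f), holds(a,a), holds(b,a), holds(f,f), inpos(a,a), inpos(b,b), inpos(c,b), inpos(f,f)}
optimal plan length = 4; 4 ≤ 4

Yes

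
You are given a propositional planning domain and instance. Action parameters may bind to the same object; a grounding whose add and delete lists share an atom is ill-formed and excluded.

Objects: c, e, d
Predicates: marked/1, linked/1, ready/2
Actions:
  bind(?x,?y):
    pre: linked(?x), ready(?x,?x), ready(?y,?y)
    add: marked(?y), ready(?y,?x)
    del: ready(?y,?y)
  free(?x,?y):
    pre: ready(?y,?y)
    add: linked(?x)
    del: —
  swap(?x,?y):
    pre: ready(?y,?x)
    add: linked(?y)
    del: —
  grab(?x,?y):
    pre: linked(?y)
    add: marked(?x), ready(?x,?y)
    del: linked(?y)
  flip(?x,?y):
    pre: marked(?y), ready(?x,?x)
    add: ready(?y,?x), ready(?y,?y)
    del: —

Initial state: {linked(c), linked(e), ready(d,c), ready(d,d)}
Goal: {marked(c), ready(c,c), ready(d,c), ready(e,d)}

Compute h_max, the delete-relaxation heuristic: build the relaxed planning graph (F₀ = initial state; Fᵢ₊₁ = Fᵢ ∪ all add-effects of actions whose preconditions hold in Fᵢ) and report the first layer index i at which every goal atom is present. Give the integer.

2

F0 = init (4 atoms)
F1 = F0 ∪ {linked(d), marked(c), marked(d), marked(e), ready(c,c), ready(c,e), ready(d,e), ready(e,c), ready(e,e)}  (13 atoms)
F2 = F1 ∪ {ready(c,d), ready(e,d)}  (15 atoms)
goal ⊆ F2  ⇒  h_max = 2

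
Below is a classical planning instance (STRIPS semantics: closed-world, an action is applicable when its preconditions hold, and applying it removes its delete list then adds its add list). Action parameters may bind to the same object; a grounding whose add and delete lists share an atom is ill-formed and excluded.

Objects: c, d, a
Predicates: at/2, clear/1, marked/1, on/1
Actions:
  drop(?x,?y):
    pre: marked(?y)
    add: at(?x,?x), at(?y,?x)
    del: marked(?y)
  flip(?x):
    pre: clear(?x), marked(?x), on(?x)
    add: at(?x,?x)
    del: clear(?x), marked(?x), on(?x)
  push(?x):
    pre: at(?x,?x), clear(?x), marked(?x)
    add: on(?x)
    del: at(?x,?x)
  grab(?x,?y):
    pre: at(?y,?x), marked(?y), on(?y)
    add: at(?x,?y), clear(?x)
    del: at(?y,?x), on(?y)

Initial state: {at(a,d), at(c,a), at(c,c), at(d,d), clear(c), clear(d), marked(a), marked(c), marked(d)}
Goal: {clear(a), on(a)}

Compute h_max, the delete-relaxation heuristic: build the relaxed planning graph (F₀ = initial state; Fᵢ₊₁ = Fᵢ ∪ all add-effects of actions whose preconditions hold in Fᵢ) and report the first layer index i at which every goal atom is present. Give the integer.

F0 = init (9 atoms)
F1 = F0 ∪ {at(a,a), at(a,c), at(c,d), at(d,a), at(d,c), on(c), on(d)}  (16 atoms)
F2 = F1 ∪ {clear(a)}  (17 atoms)
F3 = F2 ∪ {on(a)}  (18 atoms)
goal ⊆ F3  ⇒  h_max = 3

3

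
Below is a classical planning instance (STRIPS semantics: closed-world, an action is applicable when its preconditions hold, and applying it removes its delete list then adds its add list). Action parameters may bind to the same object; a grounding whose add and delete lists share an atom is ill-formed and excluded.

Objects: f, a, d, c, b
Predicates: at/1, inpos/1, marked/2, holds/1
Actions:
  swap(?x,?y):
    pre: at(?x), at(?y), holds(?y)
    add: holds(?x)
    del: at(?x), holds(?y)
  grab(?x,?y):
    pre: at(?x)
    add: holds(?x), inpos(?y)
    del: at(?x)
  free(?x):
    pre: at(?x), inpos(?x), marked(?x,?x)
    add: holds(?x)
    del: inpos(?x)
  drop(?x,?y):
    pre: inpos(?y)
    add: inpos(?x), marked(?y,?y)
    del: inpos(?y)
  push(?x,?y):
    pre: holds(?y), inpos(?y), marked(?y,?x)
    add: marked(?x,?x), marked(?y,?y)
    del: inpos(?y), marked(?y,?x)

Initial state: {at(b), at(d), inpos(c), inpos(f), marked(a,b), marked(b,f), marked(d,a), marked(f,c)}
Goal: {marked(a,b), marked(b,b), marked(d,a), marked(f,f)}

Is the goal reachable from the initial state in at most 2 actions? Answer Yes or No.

1. grab(b,b)  →  {at(d), holds(b), inpos(b), inpos(c), inpos(f), marked(a,b), marked(b,f), marked(d,a), marked(f,c)}
2. push(f,b)  →  {at(d), holds(b), inpos(c), inpos(f), marked(a,b), marked(b,b), marked(d,a), marked(f,c), marked(f,f)}
optimal plan length = 2; 2 ≤ 2

Yes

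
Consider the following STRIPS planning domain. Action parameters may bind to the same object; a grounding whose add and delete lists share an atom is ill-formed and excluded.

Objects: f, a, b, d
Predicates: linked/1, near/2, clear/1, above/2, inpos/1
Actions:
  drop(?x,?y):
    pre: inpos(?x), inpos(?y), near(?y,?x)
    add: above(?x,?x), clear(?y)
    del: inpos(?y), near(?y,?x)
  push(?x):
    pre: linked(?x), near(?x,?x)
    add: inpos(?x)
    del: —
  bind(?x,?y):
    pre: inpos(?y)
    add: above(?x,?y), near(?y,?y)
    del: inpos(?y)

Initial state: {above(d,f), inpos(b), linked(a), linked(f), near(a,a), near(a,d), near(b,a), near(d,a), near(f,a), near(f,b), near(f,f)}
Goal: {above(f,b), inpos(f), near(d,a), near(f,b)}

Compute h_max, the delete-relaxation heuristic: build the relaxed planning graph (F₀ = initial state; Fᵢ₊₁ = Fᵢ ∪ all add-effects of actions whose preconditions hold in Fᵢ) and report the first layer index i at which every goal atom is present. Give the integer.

F0 = init (11 atoms)
F1 = F0 ∪ {above(a,b), above(b,b), above(d,b), above(f,b), inpos(a), inpos(f), near(b,b)}  (18 atoms)
goal ⊆ F1  ⇒  h_max = 1

1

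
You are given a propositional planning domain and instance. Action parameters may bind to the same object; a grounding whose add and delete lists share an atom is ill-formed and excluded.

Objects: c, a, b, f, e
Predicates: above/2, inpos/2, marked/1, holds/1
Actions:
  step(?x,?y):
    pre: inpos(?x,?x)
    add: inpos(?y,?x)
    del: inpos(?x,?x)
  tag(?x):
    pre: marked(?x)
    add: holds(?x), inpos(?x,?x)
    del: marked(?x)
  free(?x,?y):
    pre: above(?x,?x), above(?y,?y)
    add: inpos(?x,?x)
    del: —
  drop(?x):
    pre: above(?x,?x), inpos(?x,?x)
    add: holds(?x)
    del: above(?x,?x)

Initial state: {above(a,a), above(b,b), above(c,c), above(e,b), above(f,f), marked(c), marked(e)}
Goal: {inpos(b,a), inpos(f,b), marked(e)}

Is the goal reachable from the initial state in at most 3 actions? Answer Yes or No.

No

1. free(a,c)  →  {above(a,a), above(b,b), above(c,c), above(e,b), above(f,f), inpos(a,a), marked(c), marked(e)}
2. step(a,b)  →  {above(a,a), above(b,b), above(c,c), above(e,b), above(f,f), inpos(b,a), marked(c), marked(e)}
3. free(b,c)  →  {above(a,a), above(b,b), above(c,c), above(e,b), above(f,f), inpos(b,a), inpos(b,b), marked(c), marked(e)}
4. step(b,f)  →  {above(a,a), above(b,b), above(c,c), above(e,b), above(f,f), inpos(b,a), inpos(f,b), marked(c), marked(e)}
optimal plan length = 4; 4 > 3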